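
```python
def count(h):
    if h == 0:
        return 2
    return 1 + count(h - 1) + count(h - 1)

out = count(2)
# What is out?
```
Call trace (a repeated sub-call is expanded the first time; later identical calls just restate its return value):
count(h=2)
  count(h=1)
    count(h=0)
    -> return 2
    count(h=0)
    -> return 2
  -> return 5
  count(h=1) -> return 5  (same call as traced above)
-> return 11

Final answer: 11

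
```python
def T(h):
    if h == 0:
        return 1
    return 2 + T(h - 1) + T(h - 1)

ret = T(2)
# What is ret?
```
Call trace (a repeated sub-call is expanded the first time; later identical calls just restate its return value):
T(h=2)
  T(h=1)
    T(h=0)
    -> return 1
    T(h=0)
    -> return 1
  -> return 4
  T(h=1) -> return 4  (same call as traced above)
-> return 10

Final answer: 10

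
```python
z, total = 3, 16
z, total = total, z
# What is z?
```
Trace:
  z=3, total=16
  z=16, total=3

Final answer: 16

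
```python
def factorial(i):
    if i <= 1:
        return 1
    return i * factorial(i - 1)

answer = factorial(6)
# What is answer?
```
Call trace:
factorial(i=6)
  factorial(i=5)
    factorial(i=4)
      factorial(i=3)
        factorial(i=2)
          factorial(i=1)
          -> return 1
        -> return 2
      -> return 6
    -> return 24
  -> return 120
-> return 720

Final answer: 720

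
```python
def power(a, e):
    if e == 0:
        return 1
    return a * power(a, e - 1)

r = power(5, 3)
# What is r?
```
Call trace:
power(a=5, e=3)
  power(a=5, e=2)
    power(a=5, e=1)
      power(a=5, e=0)
      -> return 1
    -> return 5
  -> return 25
-> return 125

Final answer: 125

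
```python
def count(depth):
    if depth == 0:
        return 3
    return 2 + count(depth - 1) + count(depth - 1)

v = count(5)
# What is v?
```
Call trace (a repeated sub-call is expanded the first time; later identical calls just restate its return value):
count(depth=5)
  count(depth=4)
    count(depth=3)
      count(depth=2)
        count(depth=1)
          count(depth=0)
          -> return 3
          count(depth=0)
          -> return 3
        -> return 8
        count(depth=1) -> return 8  (same call as traced above)
      -> return 18
      count(depth=2) -> return 18  (same call as traced above)
    -> return 38
    count(depth=3) -> return 38  (same call as traced above)
  -> return 78
  count(depth=4) -> return 78  (same call as traced above)
-> return 158

Final answer: 158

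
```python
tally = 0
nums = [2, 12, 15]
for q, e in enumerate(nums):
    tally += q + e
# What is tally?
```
Trace:
  tally=0
  tally=2, q=0, e=2
  tally=15, q=1, e=12
  tally=32, q=2, e=15

Final answer: 32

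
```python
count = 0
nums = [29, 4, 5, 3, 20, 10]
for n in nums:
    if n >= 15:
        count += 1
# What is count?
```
Trace:
  count=0
  count=1, n=29
  count=1, n=4
  count=1, n=5
  count=1, n=3
  count=2, n=20
  count=2, n=10

Final answer: 2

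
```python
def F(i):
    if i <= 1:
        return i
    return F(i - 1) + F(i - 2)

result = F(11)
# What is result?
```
Call trace (a repeated sub-call is expanded the first time; later identical calls just restate its return value):
F(i=11)
  F(i=10)
    F(i=9)
      F(i=8)
        F(i=7)
          F(i=6)
            F(i=5)
              F(i=4)
                F(i=3)
                  F(i=2)
                    F(i=1)
                    -> return 1
                    F(i=0)
                    -> return 0
                  -> return 1
                  F(i=1)
                  -> return 1
                -> return 2
                F(i=2) -> return 1  (same call as traced above)
              -> return 3
              F(i=3) -> return 2  (same call as traced above)
            -> return 5
            F(i=4) -> return 3  (same call as traced above)
          -> return 8
          F(i=5) -> return 5  (same call as traced above)
        -> return 13
        F(i=6) -> return 8  (same call as traced above)
      -> return 21
      F(i=7) -> return 13  (same call as traced above)
    -> return 34
    F(i=8) -> return 21  (same call as traced above)
  -> return 55
  F(i=9) -> return 34  (same call as traced above)
-> return 89

Final answer: 89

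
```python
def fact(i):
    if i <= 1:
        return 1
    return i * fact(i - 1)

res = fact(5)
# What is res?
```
Call trace:
fact(i=5)
  fact(i=4)
    fact(i=3)
      fact(i=2)
        fact(i=1)
        -> return 1
      -> return 2
    -> return 6
  -> return 24
-> return 120

Final answer: 120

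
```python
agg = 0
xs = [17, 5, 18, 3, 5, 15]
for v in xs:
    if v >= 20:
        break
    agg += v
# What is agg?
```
Trace:
  agg=0
  agg=17, v=17
  agg=22, v=5
  agg=40, v=18
  agg=43, v=3
  agg=48, v=5
  agg=63, v=15

Final answer: 63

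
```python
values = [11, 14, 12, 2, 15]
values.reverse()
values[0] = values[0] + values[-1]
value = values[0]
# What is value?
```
Trace:
  values=[11, 14, 12, 2, 15]
  values=[15, 2, 12, 14, 11]
  values=[26, 2, 12, 14, 11]
  values=[26, 2, 12, 14, 11], value=26

Final answer: 26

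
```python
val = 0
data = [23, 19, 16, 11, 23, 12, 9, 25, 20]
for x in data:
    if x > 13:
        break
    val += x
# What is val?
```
Trace:
  val=0
  val=0, x=23

Final answer: 0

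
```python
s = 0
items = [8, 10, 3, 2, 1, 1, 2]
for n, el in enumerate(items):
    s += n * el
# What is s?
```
Trace:
  s=0
  s=0, n=0, el=8
  s=10, n=1, el=10
  s=16, n=2, el=3
  s=22, n=3, el=2
  s=26, n=4, el=1
  s=31, n=5, el=1
  s=43, n=6, el=2

Final answer: 43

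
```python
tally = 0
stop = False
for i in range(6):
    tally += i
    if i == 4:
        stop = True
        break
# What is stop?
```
Trace:
  tally=0
  tally=0, stop=False
  tally=0, stop=False, i=0
  tally=1, stop=False, i=1
  tally=3, stop=False, i=2
  tally=6, stop=False, i=3
  tally=10, stop=True, i=4

Final answer: True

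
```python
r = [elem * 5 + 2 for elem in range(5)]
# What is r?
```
Trace:
  elem=0
  elem=1
  elem=2
  elem=3
  elem=4
  r=[2, 7, 12, 17, 22]

Final answer: [2, 7, 12, 17, 22]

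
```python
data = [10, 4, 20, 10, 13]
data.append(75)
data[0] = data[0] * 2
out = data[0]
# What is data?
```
Trace:
  data=[10, 4, 20, 10, 13]
  data=[10, 4, 20, 10, 13, 75]
  data=[20, 4, 20, 10, 13, 75]
  data=[20, 4, 20, 10, 13, 75], out=20

Final answer: [20, 4, 20, 10, 13, 75]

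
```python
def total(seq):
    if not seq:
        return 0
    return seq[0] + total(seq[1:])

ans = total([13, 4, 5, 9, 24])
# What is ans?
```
Call trace:
total(seq=[13, 4, 5, 9, 24])
  total(seq=[4, 5, 9, 24])
    total(seq=[5, 9, 24])
      total(seq=[9, 24])
        total(seq=[24])
          total(seq=[])
          -> return 0
        -> return 24
      -> return 33
    -> return 38
  -> return 42
-> return 55

Final answer: 55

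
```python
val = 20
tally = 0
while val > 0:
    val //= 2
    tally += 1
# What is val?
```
Trace:
  val=20
  val=20, tally=0
  val=10, tally=1
  val=5, tally=2
  val=2, tally=3
  val=1, tally=4
  val=0, tally=5

Final answer: 0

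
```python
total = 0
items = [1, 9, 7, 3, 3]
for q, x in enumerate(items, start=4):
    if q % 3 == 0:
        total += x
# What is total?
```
Trace:
  total=0
  total=0, q=4, x=1
  total=0, q=5, x=9
  total=7, q=6, x=7
  total=7, q=7, x=3
  total=7, q=8, x=3

Final answer: 7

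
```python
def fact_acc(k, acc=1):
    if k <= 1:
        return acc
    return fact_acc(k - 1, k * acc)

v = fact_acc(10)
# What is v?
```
Call trace:
fact_acc(k=10, acc=1)
  fact_acc(k=9, acc=10)
    fact_acc(k=8, acc=90)
      fact_acc(k=7, acc=720)
        fact_acc(k=6, acc=5040)
          fact_acc(k=5, acc=30240)
            fact_acc(k=4, acc=151200)
              fact_acc(k=3, acc=604800)
                fact_acc(k=2, acc=1814400)
                  fact_acc(k=1, acc=3628800)
                  -> return 3628800
                -> return 3628800
              -> return 3628800
            -> return 3628800
          -> return 3628800
        -> return 3628800
      -> return 3628800
    -> return 3628800
  -> return 3628800
-> return 3628800

Final answer: 3628800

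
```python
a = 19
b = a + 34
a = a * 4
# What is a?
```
Trace:
  a=19
  a=19, b=53
  a=76, b=53

Final answer: 76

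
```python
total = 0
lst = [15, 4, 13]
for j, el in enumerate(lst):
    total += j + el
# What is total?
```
Trace:
  total=0
  total=15, j=0, el=15
  total=20, j=1, el=4
  total=35, j=2, el=13

Final answer: 35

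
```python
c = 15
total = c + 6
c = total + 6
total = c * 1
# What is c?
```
Trace:
  c=15
  c=15, total=21
  c=27, total=21
  c=27, total=27

Final answer: 27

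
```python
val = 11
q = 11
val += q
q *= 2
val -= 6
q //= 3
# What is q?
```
Trace:
  val=11
  val=11, q=11
  val=22, q=11
  val=22, q=22
  val=16, q=22
  val=16, q=7

Final answer: 7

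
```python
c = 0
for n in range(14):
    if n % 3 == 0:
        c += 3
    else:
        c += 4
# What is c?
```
Trace:
  c=0
  c=3, n=0
  c=7, n=1
  c=11, n=2
  c=14, n=3
  c=18, n=4
  c=22, n=5
  c=25, n=6
  c=29, n=7
  c=33, n=8
  c=36, n=9
  c=40, n=10
  c=44, n=11
  c=47, n=12
  c=51, n=13

Final answer: 51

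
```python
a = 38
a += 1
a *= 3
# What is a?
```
Trace:
  a=38
  a=39
  a=117

Final answer: 117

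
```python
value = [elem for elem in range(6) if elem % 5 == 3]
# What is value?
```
Trace:
  elem=0
  elem=1
  elem=2
  elem=3
  elem=4
  elem=5
  value=[3]

Final answer: [3]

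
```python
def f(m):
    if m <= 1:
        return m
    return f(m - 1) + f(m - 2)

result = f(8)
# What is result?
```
Call trace (a repeated sub-call is expanded the first time; later identical calls just restate its return value):
f(m=8)
  f(m=7)
    f(m=6)
      f(m=5)
        f(m=4)
          f(m=3)
            f(m=2)
              f(m=1)
              -> return 1
              f(m=0)
              -> return 0
            -> return 1
            f(m=1)
            -> return 1
          -> return 2
          f(m=2) -> return 1  (same call as traced above)
        -> return 3
        f(m=3) -> return 2  (same call as traced above)
      -> return 5
      f(m=4) -> return 3  (same call as traced above)
    -> return 8
    f(m=5) -> return 5  (same call as traced above)
  -> return 13
  f(m=6) -> return 8  (same call as traced above)
-> return 21

Final answer: 21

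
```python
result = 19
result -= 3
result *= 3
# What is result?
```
Trace:
  result=19
  result=16
  result=48

Final answer: 48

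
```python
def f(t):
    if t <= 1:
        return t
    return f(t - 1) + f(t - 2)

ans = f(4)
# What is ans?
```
Call trace (a repeated sub-call is expanded the first time; later identical calls just restate its return value):
f(t=4)
  f(t=3)
    f(t=2)
      f(t=1)
      -> return 1
      f(t=0)
      -> return 0
    -> return 1
    f(t=1)
    -> return 1
  -> return 2
  f(t=2) -> return 1  (same call as traced above)
-> return 3

Final answer: 3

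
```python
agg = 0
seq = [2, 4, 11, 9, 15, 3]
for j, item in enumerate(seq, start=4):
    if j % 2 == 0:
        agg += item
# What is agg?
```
Trace:
  agg=0
  agg=2, j=4, item=2
  agg=2, j=5, item=4
  agg=13, j=6, item=11
  agg=13, j=7, item=9
  agg=28, j=8, item=15
  agg=28, j=9, item=3

Final answer: 28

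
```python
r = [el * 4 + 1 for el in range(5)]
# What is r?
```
Trace:
  el=0
  el=1
  el=2
  el=3
  el=4
  r=[1, 5, 9, 13, 17]

Final answer: [1, 5, 9, 13, 17]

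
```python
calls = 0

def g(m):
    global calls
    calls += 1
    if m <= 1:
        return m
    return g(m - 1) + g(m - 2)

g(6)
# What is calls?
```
Call trace (a repeated sub-call is expanded the first time; later identical calls just restate its return value):
g(m=6)
  g(m=5)
    g(m=4)
      g(m=3)
        g(m=2)
          g(m=1)
          -> return 1
          g(m=0)
          -> return 0
        -> return 1
        g(m=1)
        -> return 1
      -> return 2
      g(m=2) -> return 1  (same call as traced above)
    -> return 3
    g(m=3) -> return 2  (same call as traced above)
  -> return 5
  g(m=4) -> return 3  (same call as traced above)
-> return 8

calls is incremented once per call, so count the calls in each subtree. Let C(m) = number of calls made by g(m).
C(0) = C(1) = 1 (base case, no recursion); C(m) = 1 + C(m - 1) + C(m - 2) otherwise.
C(2) = 1 + C(1) + C(0) = 1 + 1 + 1 = 3
C(3) = 1 + C(2) + C(1) = 1 + 3 + 1 = 5
C(4) = 1 + C(3) + C(2) = 1 + 5 + 3 = 9
C(5) = 1 + C(4) + C(3) = 1 + 9 + 5 = 15
C(6) = 1 + C(5) + C(4) = 1 + 15 + 9 = 25
calls = C(6) = 25

Final answer: 25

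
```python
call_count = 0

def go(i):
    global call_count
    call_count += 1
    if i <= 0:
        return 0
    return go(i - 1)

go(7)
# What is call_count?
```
Call trace:
go(i=7)
  go(i=6)
    go(i=5)
      go(i=4)
        go(i=3)
          go(i=2)
            go(i=1)
              go(i=0)
              -> return 0
            -> return 0
          -> return 0
        -> return 0
      -> return 0
    -> return 0
  -> return 0
-> return 0

call_count is incremented once per call. go is entered once for each i = 7, 6, 5, 4, 3, 2, 1, 0 (the i <= 0 call returns without recursing), i.e. 7 + 1 calls.
call_count = 8

Final answer: 8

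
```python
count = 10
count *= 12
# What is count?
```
Trace:
  count=10
  count=120

Final answer: 120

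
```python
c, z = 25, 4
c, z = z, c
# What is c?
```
Trace:
  c=25, z=4
  c=4, z=25

Final answer: 4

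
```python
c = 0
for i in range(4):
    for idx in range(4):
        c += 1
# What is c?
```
Trace:
  c=0
  c=1, i=0, idx=0
  c=2, i=0, idx=1
  c=3, i=0, idx=2
  c=4, i=0, idx=3
  c=5, i=1, idx=0
  c=6, i=1, idx=1
  c=7, i=1, idx=2
  c=8, i=1, idx=3
  c=9, i=2, idx=0
  c=10, i=2, idx=1
  c=11, i=2, idx=2
  c=12, i=2, idx=3
  c=13, i=3, idx=0
  c=14, i=3, idx=1
  c=15, i=3, idx=2
  c=16, i=3, idx=3

Final answer: 16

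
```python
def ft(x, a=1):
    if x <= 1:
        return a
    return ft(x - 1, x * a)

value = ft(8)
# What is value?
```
Call trace:
ft(x=8, a=1)
  ft(x=7, a=8)
    ft(x=6, a=56)
      ft(x=5, a=336)
        ft(x=4, a=1680)
          ft(x=3, a=6720)
            ft(x=2, a=20160)
              ft(x=1, a=40320)
              -> return 40320
            -> return 40320
          -> return 40320
        -> return 40320
      -> return 40320
    -> return 40320
  -> return 40320
-> return 40320

Final answer: 40320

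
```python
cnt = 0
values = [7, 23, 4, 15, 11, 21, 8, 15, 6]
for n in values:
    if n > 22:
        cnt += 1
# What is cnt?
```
Trace:
  cnt=0
  cnt=0, n=7
  cnt=1, n=23
  cnt=1, n=4
  cnt=1, n=15
  cnt=1, n=11
  cnt=1, n=21
  cnt=1, n=8
  cnt=1, n=15
  cnt=1, n=6

Final answer: 1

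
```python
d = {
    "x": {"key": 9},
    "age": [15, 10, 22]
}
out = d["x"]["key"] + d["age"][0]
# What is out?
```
Trace:
  d={'x': {'key': 9}, 'age': [15, 10, 22]}
  d={'x': {'key': 9}, 'age': [15, 10, 22]}, out=24

Final answer: 24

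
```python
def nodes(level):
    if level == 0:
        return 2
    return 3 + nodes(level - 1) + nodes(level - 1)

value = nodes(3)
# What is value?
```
Call trace (a repeated sub-call is expanded the first time; later identical calls just restate its return value):
nodes(level=3)
  nodes(level=2)
    nodes(level=1)
      nodes(level=0)
      -> return 2
      nodes(level=0)
      -> return 2
    -> return 7
    nodes(level=1) -> return 7  (same call as traced above)
  -> return 17
  nodes(level=2) -> return 17  (same call as traced above)
-> return 37

Final answer: 37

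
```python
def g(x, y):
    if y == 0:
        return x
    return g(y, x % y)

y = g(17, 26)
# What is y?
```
Call trace:
g(x=17, y=26)
  g(x=26, y=17)
    g(x=17, y=9)
      g(x=9, y=8)
        g(x=8, y=1)
          g(x=1, y=0)
          -> return 1
        -> return 1
      -> return 1
    -> return 1
  -> return 1
-> return 1

Final answer: 1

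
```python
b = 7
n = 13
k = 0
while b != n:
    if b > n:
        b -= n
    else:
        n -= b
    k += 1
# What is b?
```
Trace:
  b=7
  b=7, n=13
  b=7, n=13, k=0
  b=7, n=6, k=1
  b=1, n=6, k=2
  b=1, n=5, k=3
  b=1, n=4, k=4
  b=1, n=3, k=5
  b=1, n=2, k=6
  b=1, n=1, k=7

Final answer: 1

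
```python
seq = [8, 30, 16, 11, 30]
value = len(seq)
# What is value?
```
Trace:
  seq=[8, 30, 16, 11, 30]
  seq=[8, 30, 16, 11, 30], value=5

Final answer: 5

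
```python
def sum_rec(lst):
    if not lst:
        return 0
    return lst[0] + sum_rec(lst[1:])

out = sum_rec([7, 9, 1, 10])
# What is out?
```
Call trace:
sum_rec(lst=[7, 9, 1, 10])
  sum_rec(lst=[9, 1, 10])
    sum_rec(lst=[1, 10])
      sum_rec(lst=[10])
        sum_rec(lst=[])
        -> return 0
      -> return 10
    -> return 11
  -> return 20
-> return 27

Final answer: 27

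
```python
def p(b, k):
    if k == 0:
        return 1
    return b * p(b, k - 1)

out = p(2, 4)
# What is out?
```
Call trace:
p(b=2, k=4)
  p(b=2, k=3)
    p(b=2, k=2)
      p(b=2, k=1)
        p(b=2, k=0)
        -> return 1
      -> return 2
    -> return 4
  -> return 8
-> return 16

Final answer: 16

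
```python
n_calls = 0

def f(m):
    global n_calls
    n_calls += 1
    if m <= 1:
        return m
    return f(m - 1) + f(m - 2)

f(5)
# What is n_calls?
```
Call trace (a repeated sub-call is expanded the first time; later identical calls just restate its return value):
f(m=5)
  f(m=4)
    f(m=3)
      f(m=2)
        f(m=1)
        -> return 1
        f(m=0)
        -> return 0
      -> return 1
      f(m=1)
      -> return 1
    -> return 2
    f(m=2) -> return 1  (same call as traced above)
  -> return 3
  f(m=3) -> return 2  (same call as traced above)
-> return 5

n_calls is incremented once per call, so count the calls in each subtree. Let C(m) = number of calls made by f(m).
C(0) = C(1) = 1 (base case, no recursion); C(m) = 1 + C(m - 1) + C(m - 2) otherwise.
C(2) = 1 + C(1) + C(0) = 1 + 1 + 1 = 3
C(3) = 1 + C(2) + C(1) = 1 + 3 + 1 = 5
C(4) = 1 + C(3) + C(2) = 1 + 5 + 3 = 9
C(5) = 1 + C(4) + C(3) = 1 + 9 + 5 = 15
n_calls = C(5) = 15

Final answer: 15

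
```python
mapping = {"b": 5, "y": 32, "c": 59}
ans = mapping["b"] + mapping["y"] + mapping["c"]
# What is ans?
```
Trace:
  mapping={'b': 5, 'y': 32, 'c': 59}
  mapping={'b': 5, 'y': 32, 'c': 59}, ans=96

Final answer: 96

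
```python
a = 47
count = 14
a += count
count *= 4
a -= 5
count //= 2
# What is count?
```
Trace:
  a=47
  a=47, count=14
  a=61, count=14
  a=61, count=56
  a=56, count=56
  a=56, count=28

Final answer: 28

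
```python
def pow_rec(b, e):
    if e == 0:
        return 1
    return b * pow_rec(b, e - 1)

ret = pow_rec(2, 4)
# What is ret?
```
Call trace:
pow_rec(b=2, e=4)
  pow_rec(b=2, e=3)
    pow_rec(b=2, e=2)
      pow_rec(b=2, e=1)
        pow_rec(b=2, e=0)
        -> return 1
      -> return 2
    -> return 4
  -> return 8
-> return 16

Final answer: 16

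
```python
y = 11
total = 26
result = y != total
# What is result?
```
Trace:
  y=11
  y=11, total=26
  y=11, total=26, result=True

Final answer: True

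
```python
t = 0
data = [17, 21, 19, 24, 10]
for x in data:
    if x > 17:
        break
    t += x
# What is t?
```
Trace:
  t=0
  t=17, x=17
  t=17, x=21

Final answer: 17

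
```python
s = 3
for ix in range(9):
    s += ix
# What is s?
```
Trace:
  s=3
  s=3, ix=0
  s=4, ix=1
  s=6, ix=2
  s=9, ix=3
  s=13, ix=4
  s=18, ix=5
  s=24, ix=6
  s=31, ix=7
  s=39, ix=8

Final answer: 39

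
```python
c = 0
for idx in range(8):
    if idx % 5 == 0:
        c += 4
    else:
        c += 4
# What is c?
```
Trace:
  c=0
  c=4, idx=0
  c=8, idx=1
  c=12, idx=2
  c=16, idx=3
  c=20, idx=4
  c=24, idx=5
  c=28, idx=6
  c=32, idx=7

Final answer: 32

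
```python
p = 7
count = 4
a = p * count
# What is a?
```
Trace:
  p=7
  p=7, count=4
  p=7, count=4, a=28

Final answer: 28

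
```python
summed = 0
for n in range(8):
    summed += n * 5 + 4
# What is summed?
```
Trace:
  summed=0
  summed=4, n=0
  summed=13, n=1
  summed=27, n=2
  summed=46, n=3
  summed=70, n=4
  summed=99, n=5
  summed=133, n=6
  summed=172, n=7

Final answer: 172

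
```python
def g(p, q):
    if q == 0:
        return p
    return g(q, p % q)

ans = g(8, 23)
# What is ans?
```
Call trace:
g(p=8, q=23)
  g(p=23, q=8)
    g(p=8, q=7)
      g(p=7, q=1)
        g(p=1, q=0)
        -> return 1
      -> return 1
    -> return 1
  -> return 1
-> return 1

Final answer: 1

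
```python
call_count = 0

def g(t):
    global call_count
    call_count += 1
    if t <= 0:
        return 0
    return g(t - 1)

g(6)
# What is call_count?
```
Call trace:
g(t=6)
  g(t=5)
    g(t=4)
      g(t=3)
        g(t=2)
          g(t=1)
            g(t=0)
            -> return 0
          -> return 0
        -> return 0
      -> return 0
    -> return 0
  -> return 0
-> return 0

call_count is incremented once per call. g is entered once for each t = 6, 5, 4, 3, 2, 1, 0 (the t <= 0 call returns without recursing), i.e. 6 + 1 calls.
call_count = 7

Final answer: 7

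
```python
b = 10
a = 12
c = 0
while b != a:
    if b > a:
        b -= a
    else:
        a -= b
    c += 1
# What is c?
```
Trace:
  b=10
  b=10, a=12
  b=10, a=12, c=0
  b=10, a=2, c=1
  b=8, a=2, c=2
  b=6, a=2, c=3
  b=4, a=2, c=4
  b=2, a=2, c=5

Final answer: 5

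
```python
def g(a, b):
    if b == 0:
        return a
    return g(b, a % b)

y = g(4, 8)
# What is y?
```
Call trace:
g(a=4, b=8)
  g(a=8, b=4)
    g(a=4, b=0)
    -> return 4
  -> return 4
-> return 4

Final answer: 4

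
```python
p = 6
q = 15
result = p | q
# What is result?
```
Trace:
  p=6
  p=6, q=15
  p=6, q=15, result=15

Final answer: 15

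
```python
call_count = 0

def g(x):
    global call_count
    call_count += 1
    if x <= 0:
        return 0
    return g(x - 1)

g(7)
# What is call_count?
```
Call trace:
g(x=7)
  g(x=6)
    g(x=5)
      g(x=4)
        g(x=3)
          g(x=2)
            g(x=1)
              g(x=0)
              -> return 0
            -> return 0
          -> return 0
        -> return 0
      -> return 0
    -> return 0
  -> return 0
-> return 0

call_count is incremented once per call. g is entered once for each x = 7, 6, 5, 4, 3, 2, 1, 0 (the x <= 0 call returns without recursing), i.e. 7 + 1 calls.
call_count = 8

Final answer: 8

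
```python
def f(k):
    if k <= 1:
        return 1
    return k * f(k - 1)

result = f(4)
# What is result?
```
Call trace:
f(k=4)
  f(k=3)
    f(k=2)
      f(k=1)
      -> return 1
    -> return 2
  -> return 6
-> return 24

Final answer: 24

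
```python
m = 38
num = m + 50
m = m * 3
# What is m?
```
Trace:
  m=38
  m=38, num=88
  m=114, num=88

Final answer: 114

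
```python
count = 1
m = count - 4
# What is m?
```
Trace:
  count=1
  count=1, m=-3

Final answer: -3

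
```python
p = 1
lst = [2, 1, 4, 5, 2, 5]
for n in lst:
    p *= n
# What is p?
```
Trace:
  p=1
  p=2, n=2
  p=2, n=1
  p=8, n=4
  p=40, n=5
  p=80, n=2
  p=400, n=5

Final answer: 400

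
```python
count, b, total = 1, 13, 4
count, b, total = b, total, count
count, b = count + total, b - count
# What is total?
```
Trace:
  count=1, b=13, total=4
  count=13, b=4, total=1
  count=14, b=-9, total=1

Final answer: 1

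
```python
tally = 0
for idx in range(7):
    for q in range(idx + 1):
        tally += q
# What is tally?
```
Trace:
  tally=0
  tally=0, idx=0, q=0
  tally=0, idx=1, q=0
  tally=1, idx=1, q=1
  tally=1, idx=2, q=0
  tally=2, idx=2, q=1
  tally=4, idx=2, q=2
  tally=4, idx=3, q=0
  tally=5, idx=3, q=1
  tally=7, idx=3, q=2
  tally=10, idx=3, q=3
  tally=10, idx=4, q=0
  tally=11, idx=4, q=1
  tally=13, idx=4, q=2
  tally=16, idx=4, q=3
  tally=20, idx=4, q=4
  tally=20, idx=5, q=0
  tally=21, idx=5, q=1
  tally=23, idx=5, q=2
  tally=26, idx=5, q=3
  tally=30, idx=5, q=4
  tally=35, idx=5, q=5
  tally=35, idx=6, q=0
  tally=36, idx=6, q=1
  tally=38, idx=6, q=2
  tally=41, idx=6, q=3
  tally=45, idx=6, q=4
  tally=50, idx=6, q=5
  tally=56, idx=6, q=6

Final answer: 56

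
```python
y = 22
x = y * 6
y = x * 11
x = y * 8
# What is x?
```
Trace:
  y=22
  y=22, x=132
  y=1452, x=132
  y=1452, x=11616

Final answer: 11616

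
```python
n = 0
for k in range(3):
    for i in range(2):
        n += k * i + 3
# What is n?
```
Trace:
  n=0
  n=3, k=0, i=0
  n=6, k=0, i=1
  n=9, k=1, i=0
  n=13, k=1, i=1
  n=16, k=2, i=0
  n=21, k=2, i=1

Final answer: 21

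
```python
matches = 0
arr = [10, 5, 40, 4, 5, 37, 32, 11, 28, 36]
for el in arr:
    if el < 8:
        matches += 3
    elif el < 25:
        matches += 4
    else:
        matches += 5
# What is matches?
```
Trace:
  matches=0
  matches=4, el=10
  matches=7, el=5
  matches=12, el=40
  matches=15, el=4
  matches=18, el=5
  matches=23, el=37
  matches=28, el=32
  matches=32, el=11
  matches=37, el=28
  matches=42, el=36

Final answer: 42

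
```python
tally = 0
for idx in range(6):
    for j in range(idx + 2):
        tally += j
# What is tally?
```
Trace:
  tally=0
  tally=0, idx=0, j=0
  tally=1, idx=0, j=1
  tally=1, idx=1, j=0
  tally=2, idx=1, j=1
  tally=4, idx=1, j=2
  tally=4, idx=2, j=0
  tally=5, idx=2, j=1
  tally=7, idx=2, j=2
  tally=10, idx=2, j=3
  tally=10, idx=3, j=0
  tally=11, idx=3, j=1
  tally=13, idx=3, j=2
  tally=16, idx=3, j=3
  tally=20, idx=3, j=4
  tally=20, idx=4, j=0
  tally=21, idx=4, j=1
  tally=23, idx=4, j=2
  tally=26, idx=4, j=3
  tally=30, idx=4, j=4
  tally=35, idx=4, j=5
  tally=35, idx=5, j=0
  tally=36, idx=5, j=1
  tally=38, idx=5, j=2
  tally=41, idx=5, j=3
  tally=45, idx=5, j=4
  tally=50, idx=5, j=5
  tally=56, idx=5, j=6

Final answer: 56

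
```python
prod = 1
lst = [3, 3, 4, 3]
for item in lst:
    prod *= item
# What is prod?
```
Trace:
  prod=1
  prod=3, item=3
  prod=9, item=3
  prod=36, item=4
  prod=108, item=3

Final answer: 108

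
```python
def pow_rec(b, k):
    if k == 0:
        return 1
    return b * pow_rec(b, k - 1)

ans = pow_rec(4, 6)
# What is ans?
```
Call trace:
pow_rec(b=4, k=6)
  pow_rec(b=4, k=5)
    pow_rec(b=4, k=4)
      pow_rec(b=4, k=3)
        pow_rec(b=4, k=2)
          pow_rec(b=4, k=1)
            pow_rec(b=4, k=0)
            -> return 1
          -> return 4
        -> return 16
      -> return 64
    -> return 256
  -> return 1024
-> return 4096

Final answer: 4096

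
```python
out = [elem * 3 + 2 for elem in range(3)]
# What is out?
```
Trace:
  elem=0
  elem=1
  elem=2
  out=[2, 5, 8]

Final answer: [2, 5, 8]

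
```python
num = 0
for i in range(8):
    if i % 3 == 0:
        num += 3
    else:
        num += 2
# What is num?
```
Trace:
  num=0
  num=3, i=0
  num=5, i=1
  num=7, i=2
  num=10, i=3
  num=12, i=4
  num=14, i=5
  num=17, i=6
  num=19, i=7

Final answer: 19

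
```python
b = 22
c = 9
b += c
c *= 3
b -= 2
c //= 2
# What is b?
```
Trace:
  b=22
  b=22, c=9
  b=31, c=9
  b=31, c=27
  b=29, c=27
  b=29, c=13

Final answer: 29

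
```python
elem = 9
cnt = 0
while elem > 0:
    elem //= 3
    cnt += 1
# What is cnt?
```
Trace:
  elem=9
  elem=9, cnt=0
  elem=3, cnt=1
  elem=1, cnt=2
  elem=0, cnt=3

Final answer: 3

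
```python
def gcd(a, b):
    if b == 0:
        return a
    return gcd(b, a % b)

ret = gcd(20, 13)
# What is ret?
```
Call trace:
gcd(a=20, b=13)
  gcd(a=13, b=7)
    gcd(a=7, b=6)
      gcd(a=6, b=1)
        gcd(a=1, b=0)
        -> return 1
      -> return 1
    -> return 1
  -> return 1
-> return 1

Final answer: 1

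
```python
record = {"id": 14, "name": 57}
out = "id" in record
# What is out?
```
Trace:
  record={'id': 14, 'name': 57}
  record={'id': 14, 'name': 57}, out=True

Final answer: True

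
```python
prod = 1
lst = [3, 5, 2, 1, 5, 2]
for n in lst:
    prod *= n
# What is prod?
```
Trace:
  prod=1
  prod=3, n=3
  prod=15, n=5
  prod=30, n=2
  prod=30, n=1
  prod=150, n=5
  prod=300, n=2

Final answer: 300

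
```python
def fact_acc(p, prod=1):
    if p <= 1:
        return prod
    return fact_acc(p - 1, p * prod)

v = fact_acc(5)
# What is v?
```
Call trace:
fact_acc(p=5, prod=1)
  fact_acc(p=4, prod=5)
    fact_acc(p=3, prod=20)
      fact_acc(p=2, prod=60)
        fact_acc(p=1, prod=120)
        -> return 120
      -> return 120
    -> return 120
  -> return 120
-> return 120

Final answer: 120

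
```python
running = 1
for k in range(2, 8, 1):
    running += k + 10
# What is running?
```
Trace:
  running=1
  running=13, k=2
  running=26, k=3
  running=40, k=4
  running=55, k=5
  running=71, k=6
  running=88, k=7

Final answer: 88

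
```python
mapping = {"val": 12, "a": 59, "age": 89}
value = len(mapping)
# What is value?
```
Trace:
  mapping={'val': 12, 'a': 59, 'age': 89}
  mapping={'val': 12, 'a': 59, 'age': 89}, value=3

Final answer: 3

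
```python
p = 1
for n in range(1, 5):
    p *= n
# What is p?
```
Trace:
  p=1
  p=1, n=1
  p=2, n=2
  p=6, n=3
  p=24, n=4

Final answer: 24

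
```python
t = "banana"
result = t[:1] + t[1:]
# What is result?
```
Trace:
  t='banana'
  t='banana', result='banana'

Final answer: 'banana'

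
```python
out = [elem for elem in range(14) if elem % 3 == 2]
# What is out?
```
Trace:
  elem=0
  elem=1
  elem=2
  elem=3
  elem=4
  elem=5
  elem=6
  elem=7
  elem=8
  elem=9
  elem=10
  elem=11
  elem=12
  elem=13
  out=[2, 5, 8, 11]

Final answer: [2, 5, 8, 11]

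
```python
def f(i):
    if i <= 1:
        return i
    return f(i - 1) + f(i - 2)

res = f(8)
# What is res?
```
Call trace (a repeated sub-call is expanded the first time; later identical calls just restate its return value):
f(i=8)
  f(i=7)
    f(i=6)
      f(i=5)
        f(i=4)
          f(i=3)
            f(i=2)
              f(i=1)
              -> return 1
              f(i=0)
              -> return 0
            -> return 1
            f(i=1)
            -> return 1
          -> return 2
          f(i=2) -> return 1  (same call as traced above)
        -> return 3
        f(i=3) -> return 2  (same call as traced above)
      -> return 5
      f(i=4) -> return 3  (same call as traced above)
    -> return 8
    f(i=5) -> return 5  (same call as traced above)
  -> return 13
  f(i=6) -> return 8  (same call as traced above)
-> return 21

Final answer: 21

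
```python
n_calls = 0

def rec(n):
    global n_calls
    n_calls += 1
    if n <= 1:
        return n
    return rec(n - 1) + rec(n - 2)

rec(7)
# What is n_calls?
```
Call trace (a repeated sub-call is expanded the first time; later identical calls just restate its return value):
rec(n=7)
  rec(n=6)
    rec(n=5)
      rec(n=4)
        rec(n=3)
          rec(n=2)
            rec(n=1)
            -> return 1
            rec(n=0)
            -> return 0
          -> return 1
          rec(n=1)
          -> return 1
        -> return 2
        rec(n=2) -> return 1  (same call as traced above)
      -> return 3
      rec(n=3) -> return 2  (same call as traced above)
    -> return 5
    rec(n=4) -> return 3  (same call as traced above)
  -> return 8
  rec(n=5) -> return 5  (same call as traced above)
-> return 13

n_calls is incremented once per call, so count the calls in each subtree. Let C(n) = number of calls made by rec(n).
C(0) = C(1) = 1 (base case, no recursion); C(n) = 1 + C(n - 1) + C(n - 2) otherwise.
C(2) = 1 + C(1) + C(0) = 1 + 1 + 1 = 3
C(3) = 1 + C(2) + C(1) = 1 + 3 + 1 = 5
C(4) = 1 + C(3) + C(2) = 1 + 5 + 3 = 9
C(5) = 1 + C(4) + C(3) = 1 + 9 + 5 = 15
C(6) = 1 + C(5) + C(4) = 1 + 15 + 9 = 25
C(7) = 1 + C(6) + C(5) = 1 + 25 + 15 = 41
n_calls = C(7) = 41

Final answer: 41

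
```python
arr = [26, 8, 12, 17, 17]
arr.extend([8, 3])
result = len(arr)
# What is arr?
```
Trace:
  arr=[26, 8, 12, 17, 17]
  arr=[26, 8, 12, 17, 17, 8, 3]
  arr=[26, 8, 12, 17, 17, 8, 3], result=7

Final answer: [26, 8, 12, 17, 17, 8, 3]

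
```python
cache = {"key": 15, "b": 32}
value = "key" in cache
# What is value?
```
Trace:
  cache={'key': 15, 'b': 32}
  cache={'key': 15, 'b': 32}, value=True

Final answer: True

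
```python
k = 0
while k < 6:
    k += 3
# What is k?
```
Trace:
  k=0
  k=3
  k=6

Final answer: 6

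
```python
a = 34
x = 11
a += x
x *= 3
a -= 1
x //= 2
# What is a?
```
Trace:
  a=34
  a=34, x=11
  a=45, x=11
  a=45, x=33
  a=44, x=33
  a=44, x=16

Final answer: 44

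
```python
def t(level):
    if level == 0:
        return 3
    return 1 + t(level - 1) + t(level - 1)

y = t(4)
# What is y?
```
Call trace (a repeated sub-call is expanded the first time; later identical calls just restate its return value):
t(level=4)
  t(level=3)
    t(level=2)
      t(level=1)
        t(level=0)
        -> return 3
        t(level=0)
        -> return 3
      -> return 7
      t(level=1) -> return 7  (same call as traced above)
    -> return 15
    t(level=2) -> return 15  (same call as traced above)
  -> return 31
  t(level=3) -> return 31  (same call as traced above)
-> return 63

Final answer: 63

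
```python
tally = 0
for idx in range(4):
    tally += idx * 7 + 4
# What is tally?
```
Trace:
  tally=0
  tally=4, idx=0
  tally=15, idx=1
  tally=33, idx=2
  tally=58, idx=3

Final answer: 58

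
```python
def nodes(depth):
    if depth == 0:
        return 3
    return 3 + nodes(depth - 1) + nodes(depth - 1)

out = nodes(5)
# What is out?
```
Call trace (a repeated sub-call is expanded the first time; later identical calls just restate its return value):
nodes(depth=5)
  nodes(depth=4)
    nodes(depth=3)
      nodes(depth=2)
        nodes(depth=1)
          nodes(depth=0)
          -> return 3
          nodes(depth=0)
          -> return 3
        -> return 9
        nodes(depth=1) -> return 9  (same call as traced above)
      -> return 21
      nodes(depth=2) -> return 21  (same call as traced above)
    -> return 45
    nodes(depth=3) -> return 45  (same call as traced above)
  -> return 93
  nodes(depth=4) -> return 93  (same call as traced above)
-> return 189

Final answer: 189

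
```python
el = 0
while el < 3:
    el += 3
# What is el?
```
Trace:
  el=0
  el=3

Final answer: 3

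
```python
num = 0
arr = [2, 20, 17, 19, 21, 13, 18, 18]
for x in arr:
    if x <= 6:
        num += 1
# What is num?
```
Trace:
  num=0
  num=1, x=2
  num=1, x=20
  num=1, x=17
  num=1, x=19
  num=1, x=21
  num=1, x=13
  num=1, x=18
  num=1, x=18

Final answer: 1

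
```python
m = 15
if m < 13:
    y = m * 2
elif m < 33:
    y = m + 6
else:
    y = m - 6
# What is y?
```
Trace:
  m=15
  m=15, y=21

Final answer: 21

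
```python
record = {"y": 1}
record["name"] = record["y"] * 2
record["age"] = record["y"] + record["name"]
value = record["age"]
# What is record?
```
Trace:
  record={'y': 1}
  record={'y': 1, 'name': 2}
  record={'y': 1, 'name': 2, 'age': 3}
  record={'y': 1, 'name': 2, 'age': 3}, value=3

Final answer: {'y': 1, 'name': 2, 'age': 3}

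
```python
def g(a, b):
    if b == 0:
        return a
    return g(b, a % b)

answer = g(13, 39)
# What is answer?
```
Call trace:
g(a=13, b=39)
  g(a=39, b=13)
    g(a=13, b=0)
    -> return 13
  -> return 13
-> return 13

Final answer: 13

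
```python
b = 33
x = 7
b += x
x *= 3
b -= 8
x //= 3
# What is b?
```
Trace:
  b=33
  b=33, x=7
  b=40, x=7
  b=40, x=21
  b=32, x=21
  b=32, x=7

Final answer: 32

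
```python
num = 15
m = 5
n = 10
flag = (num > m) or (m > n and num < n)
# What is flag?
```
Trace:
  num=15
  num=15, m=5
  num=15, m=5, n=10
  num=15, m=5, n=10, flag=True

Final answer: True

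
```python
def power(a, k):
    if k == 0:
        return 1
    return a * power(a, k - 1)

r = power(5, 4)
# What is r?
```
Call trace:
power(a=5, k=4)
  power(a=5, k=3)
    power(a=5, k=2)
      power(a=5, k=1)
        power(a=5, k=0)
        -> return 1
      -> return 5
    -> return 25
  -> return 125
-> return 625

Final answer: 625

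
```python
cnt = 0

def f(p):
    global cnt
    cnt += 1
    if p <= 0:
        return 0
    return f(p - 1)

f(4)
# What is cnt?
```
Call trace:
f(p=4)
  f(p=3)
    f(p=2)
      f(p=1)
        f(p=0)
        -> return 0
      -> return 0
    -> return 0
  -> return 0
-> return 0

cnt is incremented once per call. f is entered once for each p = 4, 3, 2, 1, 0 (the p <= 0 call returns without recursing), i.e. 4 + 1 calls.
cnt = 5

Final answer: 5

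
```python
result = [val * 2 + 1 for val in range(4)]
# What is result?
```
Trace:
  val=0
  val=1
  val=2
  val=3
  result=[1, 3, 5, 7]

Final answer: [1, 3, 5, 7]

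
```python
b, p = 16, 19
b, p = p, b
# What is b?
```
Trace:
  b=16, p=19
  b=19, p=16

Final answer: 19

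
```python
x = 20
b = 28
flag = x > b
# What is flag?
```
Trace:
  x=20
  x=20, b=28
  x=20, b=28, flag=False

Final answer: False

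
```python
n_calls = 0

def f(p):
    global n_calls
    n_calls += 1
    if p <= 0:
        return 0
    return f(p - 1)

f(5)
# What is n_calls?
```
Call trace:
f(p=5)
  f(p=4)
    f(p=3)
      f(p=2)
        f(p=1)
          f(p=0)
          -> return 0
        -> return 0
      -> return 0
    -> return 0
  -> return 0
-> return 0

n_calls is incremented once per call. f is entered once for each p = 5, 4, 3, 2, 1, 0 (the p <= 0 call returns without recursing), i.e. 5 + 1 calls.
n_calls = 6

Final answer: 6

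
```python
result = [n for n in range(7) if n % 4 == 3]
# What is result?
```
Trace:
  n=0
  n=1
  n=2
  n=3
  n=4
  n=5
  n=6
  result=[3]

Final answer: [3]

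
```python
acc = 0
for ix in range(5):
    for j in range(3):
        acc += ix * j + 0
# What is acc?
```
Trace:
  acc=0
  acc=0, ix=0, j=0
  acc=0, ix=0, j=1
  acc=0, ix=0, j=2
  acc=0, ix=1, j=0
  acc=1, ix=1, j=1
  acc=3, ix=1, j=2
  acc=3, ix=2, j=0
  acc=5, ix=2, j=1
  acc=9, ix=2, j=2
  acc=9, ix=3, j=0
  acc=12, ix=3, j=1
  acc=18, ix=3, j=2
  acc=18, ix=4, j=0
  acc=22, ix=4, j=1
  acc=30, ix=4, j=2

Final answer: 30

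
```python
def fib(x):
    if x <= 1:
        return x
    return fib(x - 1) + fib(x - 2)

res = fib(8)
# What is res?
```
Call trace (a repeated sub-call is expanded the first time; later identical calls just restate its return value):
fib(x=8)
  fib(x=7)
    fib(x=6)
      fib(x=5)
        fib(x=4)
          fib(x=3)
            fib(x=2)
              fib(x=1)
              -> return 1
              fib(x=0)
              -> return 0
            -> return 1
            fib(x=1)
            -> return 1
          -> return 2
          fib(x=2) -> return 1  (same call as traced above)
        -> return 3
        fib(x=3) -> return 2  (same call as traced above)
      -> return 5
      fib(x=4) -> return 3  (same call as traced above)
    -> return 8
    fib(x=5) -> return 5  (same call as traced above)
  -> return 13
  fib(x=6) -> return 8  (same call as traced above)
-> return 21

Final answer: 21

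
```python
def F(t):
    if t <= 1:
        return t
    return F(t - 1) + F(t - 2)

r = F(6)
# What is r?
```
Call trace (a repeated sub-call is expanded the first time; later identical calls just restate its return value):
F(t=6)
  F(t=5)
    F(t=4)
      F(t=3)
        F(t=2)
          F(t=1)
          -> return 1
          F(t=0)
          -> return 0
        -> return 1
        F(t=1)
        -> return 1
      -> return 2
      F(t=2) -> return 1  (same call as traced above)
    -> return 3
    F(t=3) -> return 2  (same call as traced above)
  -> return 5
  F(t=4) -> return 3  (same call as traced above)
-> return 8

Final answer: 8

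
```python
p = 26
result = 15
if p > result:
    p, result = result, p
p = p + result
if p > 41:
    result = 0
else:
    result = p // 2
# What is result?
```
Trace:
  p=26
  p=26, result=15
  p=15, result=26
  p=41, result=26
  p=41, result=20

Final answer: 20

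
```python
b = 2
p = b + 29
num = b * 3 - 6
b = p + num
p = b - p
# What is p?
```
Trace:
  b=2
  b=2, p=31
  b=2, p=31, num=0
  b=31, p=31, num=0
  b=31, p=0, num=0

Final answer: 0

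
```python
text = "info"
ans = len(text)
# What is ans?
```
Trace:
  text='info'
  text='info', ans=4

Final answer: 4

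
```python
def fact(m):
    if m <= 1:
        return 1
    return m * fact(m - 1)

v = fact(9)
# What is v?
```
Call trace:
fact(m=9)
  fact(m=8)
    fact(m=7)
      fact(m=6)
        fact(m=5)
          fact(m=4)
            fact(m=3)
              fact(m=2)
                fact(m=1)
                -> return 1
              -> return 2
            -> return 6
          -> return 24
        -> return 120
      -> return 720
    -> return 5040
  -> return 40320
-> return 362880

Final answer: 362880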